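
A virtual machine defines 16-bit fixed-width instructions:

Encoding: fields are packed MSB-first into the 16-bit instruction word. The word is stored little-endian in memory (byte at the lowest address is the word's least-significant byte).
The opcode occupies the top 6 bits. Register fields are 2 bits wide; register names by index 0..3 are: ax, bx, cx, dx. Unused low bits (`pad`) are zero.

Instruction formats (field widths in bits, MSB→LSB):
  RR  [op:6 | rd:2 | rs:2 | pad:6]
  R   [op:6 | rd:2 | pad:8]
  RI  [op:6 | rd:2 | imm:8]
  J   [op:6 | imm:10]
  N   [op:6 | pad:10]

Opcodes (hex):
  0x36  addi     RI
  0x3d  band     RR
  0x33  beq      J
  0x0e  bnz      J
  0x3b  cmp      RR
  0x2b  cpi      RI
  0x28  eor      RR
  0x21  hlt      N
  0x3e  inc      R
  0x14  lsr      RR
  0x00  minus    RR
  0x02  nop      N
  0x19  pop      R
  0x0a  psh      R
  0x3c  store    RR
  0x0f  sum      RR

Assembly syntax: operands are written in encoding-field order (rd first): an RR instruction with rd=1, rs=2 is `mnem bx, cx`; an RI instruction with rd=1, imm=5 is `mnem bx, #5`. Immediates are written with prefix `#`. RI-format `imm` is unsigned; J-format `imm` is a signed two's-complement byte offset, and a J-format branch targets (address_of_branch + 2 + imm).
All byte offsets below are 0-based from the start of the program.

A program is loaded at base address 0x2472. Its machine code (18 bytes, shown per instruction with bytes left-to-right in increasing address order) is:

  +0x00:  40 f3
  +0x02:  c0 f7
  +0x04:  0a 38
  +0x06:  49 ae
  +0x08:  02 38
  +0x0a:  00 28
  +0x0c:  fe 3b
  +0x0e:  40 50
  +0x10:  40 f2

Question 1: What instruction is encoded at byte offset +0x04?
[04] 0a 38 → 0x380a
  opcode bits[15:10]=0xe: bnz/J
  imm: (w>>0)&0x3ff=0xa → #10

bnz #10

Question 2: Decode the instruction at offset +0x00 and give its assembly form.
+0x00: 40 f3 ⇒ word 0xf340 (little)
  opcode bits[15:10]=0x3c: store/RR
  [9:8] rd=3 = dx
  [7:6] rs=1 = bx

store dx, bx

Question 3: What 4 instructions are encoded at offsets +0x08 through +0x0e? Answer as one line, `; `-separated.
bnz #2; psh ax; bnz #-2; lsr ax, bx

[08] 02 38 → 0x3802
  opcode bits[15:10]=0xe: bnz/J
  imm@[9:0]=0x2 ⇒ #2
[0a] 00 28 → 0x2800
  opcode bits[15:10]=0xa: psh/R
  rd@[9:8]=0x0 ⇒ ax
[0c] fe 3b → 0x3bfe
  opcode bits[15:10]=0xe: bnz/J
  imm@[9:0]=0x3fe (s10→-2) ⇒ #-2
[0e] 40 50 → 0x5040
  opcode bits[15:10]=0x14: lsr/RR
  rd@[9:8]=0x0 ⇒ ax
  rs@[7:6]=0x1 ⇒ bx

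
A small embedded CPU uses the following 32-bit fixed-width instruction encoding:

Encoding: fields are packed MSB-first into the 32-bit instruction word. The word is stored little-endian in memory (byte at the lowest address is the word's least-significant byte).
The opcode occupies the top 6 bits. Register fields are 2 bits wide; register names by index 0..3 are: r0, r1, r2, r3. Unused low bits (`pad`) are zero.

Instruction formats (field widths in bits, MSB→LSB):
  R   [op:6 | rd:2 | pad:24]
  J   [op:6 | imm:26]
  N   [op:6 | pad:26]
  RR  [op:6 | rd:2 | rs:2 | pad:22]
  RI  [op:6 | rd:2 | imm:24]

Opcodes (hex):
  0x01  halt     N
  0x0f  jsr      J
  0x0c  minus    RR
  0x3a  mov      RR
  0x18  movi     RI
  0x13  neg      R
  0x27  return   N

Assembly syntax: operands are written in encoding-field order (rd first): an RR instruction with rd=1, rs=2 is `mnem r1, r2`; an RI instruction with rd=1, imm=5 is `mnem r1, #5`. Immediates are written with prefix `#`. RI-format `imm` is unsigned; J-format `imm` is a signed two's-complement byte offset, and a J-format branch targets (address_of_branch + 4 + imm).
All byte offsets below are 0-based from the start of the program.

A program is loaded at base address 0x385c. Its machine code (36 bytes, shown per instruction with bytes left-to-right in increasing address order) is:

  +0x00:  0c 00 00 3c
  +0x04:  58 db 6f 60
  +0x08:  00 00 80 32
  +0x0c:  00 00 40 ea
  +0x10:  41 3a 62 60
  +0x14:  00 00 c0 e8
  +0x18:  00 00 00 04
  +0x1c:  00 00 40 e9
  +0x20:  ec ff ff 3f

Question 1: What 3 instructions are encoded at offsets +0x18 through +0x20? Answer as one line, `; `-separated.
@+18  little-endian(00 00 00 04) = 0x04000000
  op=0x04000000>>26=0x1 ⇒ halt (N)
@+1c  little-endian(00 00 40 e9) = 0xe9400000
  op=0xe9400000>>26=0x3a ⇒ mov (RR)
  rd: (w>>24)&0x3=0x1 → r1
  rs: (w>>22)&0x3=0x1 → r1
@+20  little-endian(ec ff ff 3f) = 0x3fffffec
  op=0x3fffffec>>26=0xf ⇒ jsr (J)
  imm: (w>>0)&0x3ffffff=0x3ffffec (s26→-20) → #-20

halt; mov r1, r1; jsr #-20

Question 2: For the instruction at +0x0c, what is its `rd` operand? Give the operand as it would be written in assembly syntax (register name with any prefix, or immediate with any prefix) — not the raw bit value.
@+0c  little-endian(00 00 40 ea) = 0xea400000
  opcode bits[31:26]=0x3a: mov/RR
  rd: (w>>24)&0x3=0x2 → r2
  rs: (w>>22)&0x3=0x1 → r1

r2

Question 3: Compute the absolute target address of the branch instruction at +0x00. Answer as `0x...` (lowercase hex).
off 0x00: read 0c 00 00 3c as little → 0x3c00000c
  opcode bits[31:26]=0xf: jsr/J
  imm: (w>>0)&0x3ffffff=0xc → #12
  target = base 0x385c + off 0x00 + 4 + imm 12 = 0x386c

0x386c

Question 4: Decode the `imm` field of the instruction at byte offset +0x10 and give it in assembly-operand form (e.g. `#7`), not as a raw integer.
+0x10: 41 3a 62 60 ⇒ word 0x60623a41 (little)
  op=0x60623a41>>26=0x18 ⇒ movi (RI)
  [25:24] rd=0 = r0
  [23:0] imm=6437441 = #6437441

#6437441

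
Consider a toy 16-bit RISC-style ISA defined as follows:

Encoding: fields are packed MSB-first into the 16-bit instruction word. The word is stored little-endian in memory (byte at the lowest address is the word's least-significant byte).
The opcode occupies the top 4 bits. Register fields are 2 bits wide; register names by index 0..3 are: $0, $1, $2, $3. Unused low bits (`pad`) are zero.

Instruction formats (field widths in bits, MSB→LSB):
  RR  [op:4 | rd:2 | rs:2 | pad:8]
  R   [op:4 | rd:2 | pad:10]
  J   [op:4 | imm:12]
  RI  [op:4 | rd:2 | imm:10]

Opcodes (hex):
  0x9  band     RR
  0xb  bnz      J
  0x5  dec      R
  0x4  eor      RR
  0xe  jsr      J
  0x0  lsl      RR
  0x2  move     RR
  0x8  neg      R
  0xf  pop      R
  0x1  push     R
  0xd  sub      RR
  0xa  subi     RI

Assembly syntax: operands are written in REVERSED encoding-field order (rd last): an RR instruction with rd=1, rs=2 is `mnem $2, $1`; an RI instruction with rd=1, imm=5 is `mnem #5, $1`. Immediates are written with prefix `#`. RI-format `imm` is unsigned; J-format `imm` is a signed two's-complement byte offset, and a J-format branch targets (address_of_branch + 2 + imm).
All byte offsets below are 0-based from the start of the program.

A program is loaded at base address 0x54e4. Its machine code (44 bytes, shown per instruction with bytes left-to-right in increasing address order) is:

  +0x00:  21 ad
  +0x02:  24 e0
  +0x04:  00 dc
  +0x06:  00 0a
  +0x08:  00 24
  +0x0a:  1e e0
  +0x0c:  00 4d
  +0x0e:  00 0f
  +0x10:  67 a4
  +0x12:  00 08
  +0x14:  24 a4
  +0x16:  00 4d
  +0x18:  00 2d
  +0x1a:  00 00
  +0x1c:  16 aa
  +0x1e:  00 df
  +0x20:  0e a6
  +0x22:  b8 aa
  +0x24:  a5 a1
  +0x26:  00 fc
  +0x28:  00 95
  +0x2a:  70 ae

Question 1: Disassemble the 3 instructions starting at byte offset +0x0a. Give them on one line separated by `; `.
jsr #30; eor $1, $3; lsl $3, $3

[0a] 1e e0 → 0xe01e
  top 4b → 0xe → jsr [J]
  imm: (w>>0)&0xfff=0x1e → #30
[0c] 00 4d → 0x4d00
  top 4b → 0x4 → eor [RR]
  rd: (w>>10)&0x3=0x3 → $3
  rs: (w>>8)&0x3=0x1 → $1
[0e] 00 0f → 0x0f00
  top 4b → 0x0 → lsl [RR]
  rd: (w>>10)&0x3=0x3 → $3
  rs: (w>>8)&0x3=0x3 → $3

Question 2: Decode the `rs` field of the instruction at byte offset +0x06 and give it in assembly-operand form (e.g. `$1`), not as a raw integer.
$2

[06] 00 0a → 0x0a00
  opcode bits[15:12]=0x0: lsl/RR
  [11:10] rd=2 = $2
  [9:8] rs=2 = $2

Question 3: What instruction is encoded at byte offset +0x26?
+0x26: 00 fc ⇒ word 0xfc00 (little)
  top 4b → 0xf → pop [R]
  [11:10] rd=3 = $3

pop $3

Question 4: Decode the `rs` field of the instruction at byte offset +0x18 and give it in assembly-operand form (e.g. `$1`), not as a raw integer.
@+18  little-endian(00 2d) = 0x2d00
  opcode bits[15:12]=0x2: move/RR
  [11:10] rd=3 = $3
  [9:8] rs=1 = $1

$1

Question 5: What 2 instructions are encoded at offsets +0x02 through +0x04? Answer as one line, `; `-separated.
@+02  little-endian(24 e0) = 0xe024
  op=0xe024>>12=0xe ⇒ jsr (J)
  imm: (w>>0)&0xfff=0x24 → #36
@+04  little-endian(00 dc) = 0xdc00
  op=0xdc00>>12=0xd ⇒ sub (RR)
  rd: (w>>10)&0x3=0x3 → $3
  rs: (w>>8)&0x3=0x0 → $0

jsr #36; sub $0, $3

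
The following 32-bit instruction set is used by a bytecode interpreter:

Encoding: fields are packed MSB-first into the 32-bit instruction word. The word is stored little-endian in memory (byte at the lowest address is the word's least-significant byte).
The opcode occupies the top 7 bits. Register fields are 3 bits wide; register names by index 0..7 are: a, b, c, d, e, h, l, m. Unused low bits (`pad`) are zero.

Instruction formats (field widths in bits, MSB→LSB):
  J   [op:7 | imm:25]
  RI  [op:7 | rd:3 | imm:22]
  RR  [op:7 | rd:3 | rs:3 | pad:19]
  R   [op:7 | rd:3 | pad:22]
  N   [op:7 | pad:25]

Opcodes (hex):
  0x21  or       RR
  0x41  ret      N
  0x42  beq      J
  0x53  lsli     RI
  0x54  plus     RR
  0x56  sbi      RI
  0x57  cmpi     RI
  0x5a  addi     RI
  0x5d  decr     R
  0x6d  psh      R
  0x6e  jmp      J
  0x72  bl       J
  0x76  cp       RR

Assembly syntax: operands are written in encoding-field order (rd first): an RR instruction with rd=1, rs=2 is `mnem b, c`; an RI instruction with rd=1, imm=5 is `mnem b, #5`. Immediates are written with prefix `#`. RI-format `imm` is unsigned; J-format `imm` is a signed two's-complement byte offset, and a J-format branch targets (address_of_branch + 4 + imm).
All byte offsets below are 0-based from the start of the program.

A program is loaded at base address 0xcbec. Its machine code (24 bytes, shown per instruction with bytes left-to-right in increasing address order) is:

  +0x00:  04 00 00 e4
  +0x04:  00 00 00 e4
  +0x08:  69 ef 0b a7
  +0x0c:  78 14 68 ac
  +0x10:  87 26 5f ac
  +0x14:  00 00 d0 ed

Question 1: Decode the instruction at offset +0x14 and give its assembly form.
[14] 00 00 d0 ed → 0xedd00000
  opcode bits[31:25]=0x76: cp/RR
  [24:22] rd=7 = m
  [21:19] rs=2 = c

cp m, c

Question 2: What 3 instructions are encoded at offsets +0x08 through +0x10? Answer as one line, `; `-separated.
lsli e, #782185; sbi b, #2626680; sbi b, #2041479

off 0x08: read 69 ef 0b a7 as little → 0xa70bef69
  op=0xa70bef69>>25=0x53 ⇒ lsli (RI)
  [24:22] rd=4 = e
  [21:0] imm=782185 = #782185
off 0x0c: read 78 14 68 ac as little → 0xac681478
  op=0xac681478>>25=0x56 ⇒ sbi (RI)
  [24:22] rd=1 = b
  [21:0] imm=2626680 = #2626680
off 0x10: read 87 26 5f ac as little → 0xac5f2687
  op=0xac5f2687>>25=0x56 ⇒ sbi (RI)
  [24:22] rd=1 = b
  [21:0] imm=2041479 = #2041479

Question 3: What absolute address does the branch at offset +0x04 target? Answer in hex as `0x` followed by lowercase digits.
0xcbf4

off 0x04: read 00 00 00 e4 as little → 0xe4000000
  top 7b → 0x72 → bl [J]
  imm: (w>>0)&0x1ffffff=0x0 → #0
  target = base 0xcbec + off 0x04 + 4 + imm 0 = 0xcbf4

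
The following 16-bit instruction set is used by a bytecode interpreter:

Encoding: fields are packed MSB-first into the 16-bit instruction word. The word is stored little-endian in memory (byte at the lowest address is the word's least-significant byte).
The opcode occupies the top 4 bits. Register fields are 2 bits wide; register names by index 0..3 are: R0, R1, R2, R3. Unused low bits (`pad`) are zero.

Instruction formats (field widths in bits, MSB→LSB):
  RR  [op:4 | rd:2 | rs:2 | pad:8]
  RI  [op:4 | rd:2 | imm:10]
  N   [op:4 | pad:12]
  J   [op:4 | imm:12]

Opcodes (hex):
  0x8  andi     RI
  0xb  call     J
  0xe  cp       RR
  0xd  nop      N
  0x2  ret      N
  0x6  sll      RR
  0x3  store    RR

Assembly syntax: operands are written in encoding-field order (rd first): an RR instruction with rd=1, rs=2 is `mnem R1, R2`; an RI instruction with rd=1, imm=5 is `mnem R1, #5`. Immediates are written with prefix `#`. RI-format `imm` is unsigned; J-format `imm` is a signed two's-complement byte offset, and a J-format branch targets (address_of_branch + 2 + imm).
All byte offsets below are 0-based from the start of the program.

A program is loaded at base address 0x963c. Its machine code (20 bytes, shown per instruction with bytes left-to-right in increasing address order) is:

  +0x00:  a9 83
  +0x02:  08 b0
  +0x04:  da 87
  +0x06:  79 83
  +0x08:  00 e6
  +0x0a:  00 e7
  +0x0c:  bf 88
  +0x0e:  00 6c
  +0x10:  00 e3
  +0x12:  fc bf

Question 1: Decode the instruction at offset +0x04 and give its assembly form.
andi R1, #986

[04] da 87 → 0x87da
  opcode bits[15:12]=0x8: andi/RI
  rd@[11:10]=0x1 ⇒ R1
  imm@[9:0]=0x3da ⇒ #986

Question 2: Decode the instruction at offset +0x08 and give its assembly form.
off 0x08: read 00 e6 as little → 0xe600
  op=0xe600>>12=0xe ⇒ cp (RR)
  [11:10] rd=1 = R1
  [9:8] rs=2 = R2

cp R1, R2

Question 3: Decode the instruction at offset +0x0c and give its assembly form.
andi R2, #191

@+0c  little-endian(bf 88) = 0x88bf
  opcode bits[15:12]=0x8: andi/RI
  rd@[11:10]=0x2 ⇒ R2
  imm@[9:0]=0xbf ⇒ #191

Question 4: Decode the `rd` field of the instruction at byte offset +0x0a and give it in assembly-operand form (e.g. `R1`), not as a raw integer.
off 0x0a: read 00 e7 as little → 0xe700
  opcode bits[15:12]=0xe: cp/RR
  [11:10] rd=1 = R1
  [9:8] rs=3 = R3

R1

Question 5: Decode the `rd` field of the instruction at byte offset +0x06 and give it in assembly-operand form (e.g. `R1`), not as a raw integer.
R0

+0x06: 79 83 ⇒ word 0x8379 (little)
  opcode bits[15:12]=0x8: andi/RI
  rd: (w>>10)&0x3=0x0 → R0
  imm: (w>>0)&0x3ff=0x379 → #889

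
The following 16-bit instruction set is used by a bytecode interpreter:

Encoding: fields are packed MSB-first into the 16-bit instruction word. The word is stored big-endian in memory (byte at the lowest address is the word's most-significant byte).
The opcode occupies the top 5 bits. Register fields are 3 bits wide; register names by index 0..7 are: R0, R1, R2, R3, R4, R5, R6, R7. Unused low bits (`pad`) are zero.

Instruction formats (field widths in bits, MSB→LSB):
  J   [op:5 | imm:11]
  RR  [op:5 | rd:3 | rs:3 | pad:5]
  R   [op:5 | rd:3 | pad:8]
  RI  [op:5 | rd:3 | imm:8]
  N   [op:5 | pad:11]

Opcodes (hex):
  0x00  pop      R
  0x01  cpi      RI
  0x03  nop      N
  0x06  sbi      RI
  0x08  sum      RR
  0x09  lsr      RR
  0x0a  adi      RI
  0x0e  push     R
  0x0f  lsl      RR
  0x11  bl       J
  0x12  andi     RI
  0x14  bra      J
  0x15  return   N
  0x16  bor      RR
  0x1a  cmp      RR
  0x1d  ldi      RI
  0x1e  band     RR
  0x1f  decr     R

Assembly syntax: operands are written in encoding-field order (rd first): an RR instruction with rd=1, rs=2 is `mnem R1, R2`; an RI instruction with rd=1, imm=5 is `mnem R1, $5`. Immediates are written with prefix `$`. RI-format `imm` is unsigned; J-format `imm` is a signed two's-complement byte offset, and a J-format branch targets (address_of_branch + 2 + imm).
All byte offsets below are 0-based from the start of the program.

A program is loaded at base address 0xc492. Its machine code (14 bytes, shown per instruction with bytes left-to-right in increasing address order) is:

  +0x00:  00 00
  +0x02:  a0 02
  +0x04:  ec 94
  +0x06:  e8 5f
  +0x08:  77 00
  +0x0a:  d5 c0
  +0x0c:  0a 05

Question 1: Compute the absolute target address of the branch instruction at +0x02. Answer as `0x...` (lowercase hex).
[02] a0 02 → 0xa002
  op=0xa002>>11=0x14 ⇒ bra (J)
  imm: (w>>0)&0x7ff=0x2 → $2
  target = base 0xc492 + off 0x02 + 2 + imm 2 = 0xc498

0xc498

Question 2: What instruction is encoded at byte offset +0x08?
+0x08: 77 00 ⇒ word 0x7700 (big)
  opcode bits[15:11]=0xe: push/R
  rd: (w>>8)&0x7=0x7 → R7

push R7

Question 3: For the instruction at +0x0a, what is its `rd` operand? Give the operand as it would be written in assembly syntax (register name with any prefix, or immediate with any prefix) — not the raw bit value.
R5

[0a] d5 c0 → 0xd5c0
  op=0xd5c0>>11=0x1a ⇒ cmp (RR)
  rd@[10:8]=0x5 ⇒ R5
  rs@[7:5]=0x6 ⇒ R6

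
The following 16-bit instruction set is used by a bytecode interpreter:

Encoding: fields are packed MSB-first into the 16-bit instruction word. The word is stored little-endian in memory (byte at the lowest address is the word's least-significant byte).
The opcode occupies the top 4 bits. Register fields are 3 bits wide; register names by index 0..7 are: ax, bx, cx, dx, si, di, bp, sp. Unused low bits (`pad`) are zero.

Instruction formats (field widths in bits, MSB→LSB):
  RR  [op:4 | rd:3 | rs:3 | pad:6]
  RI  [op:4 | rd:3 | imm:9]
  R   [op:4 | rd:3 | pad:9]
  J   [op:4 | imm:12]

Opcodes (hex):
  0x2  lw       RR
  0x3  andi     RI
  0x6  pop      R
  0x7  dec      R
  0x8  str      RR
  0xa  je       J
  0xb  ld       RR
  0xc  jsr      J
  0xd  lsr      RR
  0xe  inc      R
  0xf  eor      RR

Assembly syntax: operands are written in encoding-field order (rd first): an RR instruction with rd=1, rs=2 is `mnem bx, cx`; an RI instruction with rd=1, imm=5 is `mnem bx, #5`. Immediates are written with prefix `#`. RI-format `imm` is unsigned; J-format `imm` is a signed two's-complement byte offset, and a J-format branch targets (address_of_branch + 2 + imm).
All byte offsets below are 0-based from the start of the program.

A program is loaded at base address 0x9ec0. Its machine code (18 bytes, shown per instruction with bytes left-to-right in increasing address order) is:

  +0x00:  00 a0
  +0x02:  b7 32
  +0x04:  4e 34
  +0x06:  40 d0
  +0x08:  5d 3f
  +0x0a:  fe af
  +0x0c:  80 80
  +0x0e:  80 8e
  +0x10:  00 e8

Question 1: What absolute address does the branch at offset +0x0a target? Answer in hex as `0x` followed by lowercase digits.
off 0x0a: read fe af as little → 0xaffe
  opcode bits[15:12]=0xa: je/J
  imm@[11:0]=0xffe (s12→-2) ⇒ #-2
  target = base 0x9ec0 + off 0x0a + 2 + imm -2 = 0x9eca

0x9eca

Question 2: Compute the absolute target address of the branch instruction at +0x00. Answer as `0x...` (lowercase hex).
+0x00: 00 a0 ⇒ word 0xa000 (little)
  op=0xa000>>12=0xa ⇒ je (J)
  imm@[11:0]=0x0 ⇒ #0
  target = base 0x9ec0 + off 0x00 + 2 + imm 0 = 0x9ec2

0x9ec2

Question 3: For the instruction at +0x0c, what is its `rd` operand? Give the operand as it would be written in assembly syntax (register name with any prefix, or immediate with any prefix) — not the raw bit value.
[0c] 80 80 → 0x8080
  top 4b → 0x8 → str [RR]
  rd@[11:9]=0x0 ⇒ ax
  rs@[8:6]=0x2 ⇒ cx

ax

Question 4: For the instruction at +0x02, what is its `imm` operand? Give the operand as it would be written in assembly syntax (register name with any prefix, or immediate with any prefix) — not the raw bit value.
[02] b7 32 → 0x32b7
  top 4b → 0x3 → andi [RI]
  rd: (w>>9)&0x7=0x1 → bx
  imm: (w>>0)&0x1ff=0xb7 → #183

#183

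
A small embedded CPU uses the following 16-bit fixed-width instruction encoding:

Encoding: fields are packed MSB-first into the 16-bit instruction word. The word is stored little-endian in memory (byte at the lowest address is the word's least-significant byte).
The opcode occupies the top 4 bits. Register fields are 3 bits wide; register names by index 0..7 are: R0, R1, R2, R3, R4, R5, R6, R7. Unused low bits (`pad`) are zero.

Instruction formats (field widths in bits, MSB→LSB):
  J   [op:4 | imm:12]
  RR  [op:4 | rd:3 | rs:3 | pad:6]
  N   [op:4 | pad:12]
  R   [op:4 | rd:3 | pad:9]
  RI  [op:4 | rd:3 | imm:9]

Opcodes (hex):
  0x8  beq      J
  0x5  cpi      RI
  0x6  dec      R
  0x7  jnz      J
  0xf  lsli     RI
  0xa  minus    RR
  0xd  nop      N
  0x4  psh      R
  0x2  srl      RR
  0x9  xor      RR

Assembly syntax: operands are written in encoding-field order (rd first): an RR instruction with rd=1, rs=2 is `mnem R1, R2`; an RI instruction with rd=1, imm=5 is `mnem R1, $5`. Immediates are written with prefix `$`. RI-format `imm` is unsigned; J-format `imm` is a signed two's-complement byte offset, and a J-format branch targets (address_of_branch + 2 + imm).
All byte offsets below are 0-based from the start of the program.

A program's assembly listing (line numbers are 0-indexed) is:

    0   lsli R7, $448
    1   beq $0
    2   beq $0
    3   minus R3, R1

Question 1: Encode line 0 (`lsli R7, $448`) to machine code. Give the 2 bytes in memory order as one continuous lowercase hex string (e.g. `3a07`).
c0ff

0. lsli fields op=0xf:4|rd=7:3|imm=448:9 → word ffc0h → c0 ff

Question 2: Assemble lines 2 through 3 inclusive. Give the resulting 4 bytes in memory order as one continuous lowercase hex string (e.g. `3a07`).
008040a6

2. beq fields op=0x8:4|imm=0:12 → word 8000h → 00 80
3. minus fields op=0xa:4|rd=3:3|rs=1:3|pad=0:6 → word a640h → 40 a6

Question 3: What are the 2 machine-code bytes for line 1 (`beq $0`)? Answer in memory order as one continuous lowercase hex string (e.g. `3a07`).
0080

1. beq fields op=0x8:4|imm=0:12 → word 8000h → 00 80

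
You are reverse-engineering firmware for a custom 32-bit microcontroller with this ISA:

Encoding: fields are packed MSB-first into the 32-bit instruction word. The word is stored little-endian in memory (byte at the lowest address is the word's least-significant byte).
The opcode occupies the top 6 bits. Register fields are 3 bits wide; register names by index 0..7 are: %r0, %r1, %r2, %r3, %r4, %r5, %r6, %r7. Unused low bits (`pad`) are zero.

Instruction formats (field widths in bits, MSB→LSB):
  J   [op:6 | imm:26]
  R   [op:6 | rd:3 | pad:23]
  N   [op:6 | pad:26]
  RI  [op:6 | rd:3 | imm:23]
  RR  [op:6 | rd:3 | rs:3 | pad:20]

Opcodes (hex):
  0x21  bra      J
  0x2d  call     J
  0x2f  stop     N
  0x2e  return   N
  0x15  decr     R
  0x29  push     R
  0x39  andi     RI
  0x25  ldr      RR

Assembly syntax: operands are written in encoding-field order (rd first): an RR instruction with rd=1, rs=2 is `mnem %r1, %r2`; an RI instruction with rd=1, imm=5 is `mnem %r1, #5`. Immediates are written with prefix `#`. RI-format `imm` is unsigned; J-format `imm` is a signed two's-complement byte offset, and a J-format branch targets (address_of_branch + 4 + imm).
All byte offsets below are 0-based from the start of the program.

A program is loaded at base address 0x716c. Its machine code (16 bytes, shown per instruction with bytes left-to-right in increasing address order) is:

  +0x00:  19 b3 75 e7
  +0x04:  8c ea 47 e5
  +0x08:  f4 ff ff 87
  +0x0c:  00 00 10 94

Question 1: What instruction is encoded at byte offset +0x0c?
off 0x0c: read 00 00 10 94 as little → 0x94100000
  opcode bits[31:26]=0x25: ldr/RR
  rd@[25:23]=0x0 ⇒ %r0
  rs@[22:20]=0x1 ⇒ %r1

ldr %r0, %r1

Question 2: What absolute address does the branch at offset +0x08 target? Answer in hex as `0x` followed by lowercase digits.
[08] f4 ff ff 87 → 0x87fffff4
  op=0x87fffff4>>26=0x21 ⇒ bra (J)
  [25:0] imm=67108852 (s26→-12) = #-12
  target = base 0x716c + off 0x08 + 4 + imm -12 = 0x716c

0x716c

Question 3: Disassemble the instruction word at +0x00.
andi %r6, #7713561

+0x00: 19 b3 75 e7 ⇒ word 0xe775b319 (little)
  top 6b → 0x39 → andi [RI]
  [25:23] rd=6 = %r6
  [22:0] imm=7713561 = #7713561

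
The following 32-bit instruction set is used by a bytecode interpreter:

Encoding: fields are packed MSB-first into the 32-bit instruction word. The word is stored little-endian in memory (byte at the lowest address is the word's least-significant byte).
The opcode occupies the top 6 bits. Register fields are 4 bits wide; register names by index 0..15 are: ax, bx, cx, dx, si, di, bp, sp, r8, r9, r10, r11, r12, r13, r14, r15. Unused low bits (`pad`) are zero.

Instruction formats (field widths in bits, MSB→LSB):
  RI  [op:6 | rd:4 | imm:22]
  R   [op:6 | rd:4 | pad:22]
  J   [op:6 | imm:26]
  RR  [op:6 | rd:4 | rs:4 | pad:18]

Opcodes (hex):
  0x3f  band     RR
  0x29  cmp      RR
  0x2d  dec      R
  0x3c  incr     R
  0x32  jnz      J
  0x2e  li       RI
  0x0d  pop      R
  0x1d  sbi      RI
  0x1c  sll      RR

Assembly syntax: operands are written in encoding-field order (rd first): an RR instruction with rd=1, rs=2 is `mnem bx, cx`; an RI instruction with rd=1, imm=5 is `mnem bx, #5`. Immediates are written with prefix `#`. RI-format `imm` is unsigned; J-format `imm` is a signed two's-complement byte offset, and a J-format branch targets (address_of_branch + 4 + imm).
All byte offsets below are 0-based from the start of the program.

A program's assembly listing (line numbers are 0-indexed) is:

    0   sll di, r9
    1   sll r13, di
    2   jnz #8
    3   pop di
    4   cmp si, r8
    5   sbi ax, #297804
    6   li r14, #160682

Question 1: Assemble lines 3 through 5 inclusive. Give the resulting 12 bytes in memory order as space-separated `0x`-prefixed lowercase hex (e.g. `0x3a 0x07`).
line 3 (pop): pack op=0xd:6|rd=5:4|pad=0:22 = 0x35400000; little→ 00 00 40 35
line 4 (cmp): pack op=0x29:6|rd=4:4|rs=8:4|pad=0:18 = 0xa5200000; little→ 00 00 20 a5
line 5 (sbi): pack op=0x1d:6|rd=0:4|imm=297804:22 = 0x74048b4c; little→ 4c 8b 04 74

0x00 0x00 0x40 0x35 0x00 0x00 0x20 0xa5 0x4c 0x8b 0x04 0x74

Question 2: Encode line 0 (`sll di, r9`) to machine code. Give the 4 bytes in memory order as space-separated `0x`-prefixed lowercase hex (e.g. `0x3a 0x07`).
0x00 0x00 0x64 0x71

L0: sll op=0x1c:6|rd=5:4|rs=9:4|pad=0:18 ⇒ 0x71640000 ⇒ little 00 00 64 71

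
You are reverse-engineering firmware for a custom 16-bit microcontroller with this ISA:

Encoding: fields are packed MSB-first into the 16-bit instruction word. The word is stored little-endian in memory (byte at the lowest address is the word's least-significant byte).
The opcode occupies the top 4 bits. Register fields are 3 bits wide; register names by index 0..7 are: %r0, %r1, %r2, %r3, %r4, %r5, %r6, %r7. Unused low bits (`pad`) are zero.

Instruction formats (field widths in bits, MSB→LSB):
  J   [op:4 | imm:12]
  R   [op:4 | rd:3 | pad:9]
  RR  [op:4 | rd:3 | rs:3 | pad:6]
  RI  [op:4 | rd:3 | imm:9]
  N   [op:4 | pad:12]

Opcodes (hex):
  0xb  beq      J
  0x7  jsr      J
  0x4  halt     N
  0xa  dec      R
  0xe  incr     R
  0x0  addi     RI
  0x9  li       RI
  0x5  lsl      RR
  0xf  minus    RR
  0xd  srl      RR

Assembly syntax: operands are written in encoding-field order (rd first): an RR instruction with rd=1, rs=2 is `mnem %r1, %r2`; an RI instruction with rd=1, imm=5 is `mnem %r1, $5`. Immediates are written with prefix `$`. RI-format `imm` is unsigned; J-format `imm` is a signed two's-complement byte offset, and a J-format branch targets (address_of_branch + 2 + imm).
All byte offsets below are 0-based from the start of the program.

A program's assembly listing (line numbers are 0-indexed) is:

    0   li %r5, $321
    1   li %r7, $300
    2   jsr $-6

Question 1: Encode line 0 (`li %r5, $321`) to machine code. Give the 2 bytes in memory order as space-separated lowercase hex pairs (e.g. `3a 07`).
L0: li op=0x9:4|rd=5:3|imm=321:9 ⇒ 0x9b41 ⇒ little 41 9b

41 9b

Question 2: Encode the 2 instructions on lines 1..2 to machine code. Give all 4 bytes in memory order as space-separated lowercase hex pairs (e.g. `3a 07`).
line 1 (li): pack op=0x9:4|rd=7:3|imm=300:9 = 0x9f2c; little→ 2c 9f
line 2 (jsr): pack op=0x7:4|imm=-6:12 = 0x7ffa; little→ fa 7f

2c 9f fa 7f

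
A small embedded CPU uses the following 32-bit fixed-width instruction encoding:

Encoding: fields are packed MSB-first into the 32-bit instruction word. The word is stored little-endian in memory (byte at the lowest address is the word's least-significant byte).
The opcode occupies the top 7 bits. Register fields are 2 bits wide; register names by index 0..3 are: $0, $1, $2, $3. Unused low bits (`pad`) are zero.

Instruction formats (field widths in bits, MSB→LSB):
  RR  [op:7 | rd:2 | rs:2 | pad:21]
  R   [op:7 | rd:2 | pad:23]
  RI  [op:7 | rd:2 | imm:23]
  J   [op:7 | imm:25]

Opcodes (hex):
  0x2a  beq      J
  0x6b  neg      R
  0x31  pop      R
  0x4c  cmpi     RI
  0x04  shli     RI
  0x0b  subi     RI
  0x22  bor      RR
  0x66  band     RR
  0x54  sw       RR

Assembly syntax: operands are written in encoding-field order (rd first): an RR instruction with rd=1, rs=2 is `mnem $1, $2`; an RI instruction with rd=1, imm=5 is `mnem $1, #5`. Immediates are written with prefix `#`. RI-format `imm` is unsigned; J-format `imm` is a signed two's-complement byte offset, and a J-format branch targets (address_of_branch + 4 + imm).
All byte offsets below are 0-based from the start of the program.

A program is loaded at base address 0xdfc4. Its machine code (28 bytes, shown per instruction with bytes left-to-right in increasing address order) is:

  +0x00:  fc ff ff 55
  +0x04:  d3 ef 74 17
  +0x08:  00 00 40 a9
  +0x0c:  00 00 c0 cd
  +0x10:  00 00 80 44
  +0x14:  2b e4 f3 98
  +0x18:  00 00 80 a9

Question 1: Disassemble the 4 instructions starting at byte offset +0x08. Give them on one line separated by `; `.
+0x08: 00 00 40 a9 ⇒ word 0xa9400000 (little)
  opcode bits[31:25]=0x54: sw/RR
  rd@[24:23]=0x2 ⇒ $2
  rs@[22:21]=0x2 ⇒ $2
+0x0c: 00 00 c0 cd ⇒ word 0xcdc00000 (little)
  opcode bits[31:25]=0x66: band/RR
  rd@[24:23]=0x3 ⇒ $3
  rs@[22:21]=0x2 ⇒ $2
+0x10: 00 00 80 44 ⇒ word 0x44800000 (little)
  opcode bits[31:25]=0x22: bor/RR
  rd@[24:23]=0x1 ⇒ $1
  rs@[22:21]=0x0 ⇒ $0
+0x14: 2b e4 f3 98 ⇒ word 0x98f3e42b (little)
  opcode bits[31:25]=0x4c: cmpi/RI
  rd@[24:23]=0x1 ⇒ $1
  imm@[22:0]=0x73e42b ⇒ #7595051

sw $2, $2; band $3, $2; bor $1, $0; cmpi $1, #7595051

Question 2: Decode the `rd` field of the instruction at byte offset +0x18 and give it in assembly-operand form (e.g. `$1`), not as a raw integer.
off 0x18: read 00 00 80 a9 as little → 0xa9800000
  top 7b → 0x54 → sw [RR]
  rd@[24:23]=0x3 ⇒ $3
  rs@[22:21]=0x0 ⇒ $0

$3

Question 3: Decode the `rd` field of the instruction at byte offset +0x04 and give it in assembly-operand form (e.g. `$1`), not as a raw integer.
+0x04: d3 ef 74 17 ⇒ word 0x1774efd3 (little)
  top 7b → 0xb → subi [RI]
  rd@[24:23]=0x2 ⇒ $2
  imm@[22:0]=0x74efd3 ⇒ #7663571

$2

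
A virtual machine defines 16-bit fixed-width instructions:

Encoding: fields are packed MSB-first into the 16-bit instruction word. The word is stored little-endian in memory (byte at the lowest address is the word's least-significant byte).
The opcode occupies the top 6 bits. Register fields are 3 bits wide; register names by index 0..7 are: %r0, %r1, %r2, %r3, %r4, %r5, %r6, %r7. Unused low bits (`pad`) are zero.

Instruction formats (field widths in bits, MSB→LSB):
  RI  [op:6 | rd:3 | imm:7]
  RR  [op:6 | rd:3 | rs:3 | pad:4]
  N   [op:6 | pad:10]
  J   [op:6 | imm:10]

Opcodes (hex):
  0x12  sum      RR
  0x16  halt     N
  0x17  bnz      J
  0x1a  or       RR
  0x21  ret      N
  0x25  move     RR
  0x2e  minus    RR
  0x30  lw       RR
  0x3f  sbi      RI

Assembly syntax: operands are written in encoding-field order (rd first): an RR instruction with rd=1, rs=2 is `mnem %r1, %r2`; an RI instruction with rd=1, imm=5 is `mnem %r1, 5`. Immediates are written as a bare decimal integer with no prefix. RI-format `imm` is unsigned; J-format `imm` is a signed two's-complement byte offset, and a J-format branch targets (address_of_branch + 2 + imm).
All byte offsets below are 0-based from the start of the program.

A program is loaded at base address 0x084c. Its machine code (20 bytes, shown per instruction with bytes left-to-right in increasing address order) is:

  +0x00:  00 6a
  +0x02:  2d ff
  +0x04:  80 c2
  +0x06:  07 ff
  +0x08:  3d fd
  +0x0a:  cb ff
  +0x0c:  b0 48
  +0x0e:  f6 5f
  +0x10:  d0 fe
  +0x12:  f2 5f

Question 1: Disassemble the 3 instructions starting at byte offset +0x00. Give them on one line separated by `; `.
or %r4, %r0; sbi %r6, 45; lw %r5, %r0

@+00  little-endian(00 6a) = 0x6a00
  top 6b → 0x1a → or [RR]
  rd: (w>>7)&0x7=0x4 → %r4
  rs: (w>>4)&0x7=0x0 → %r0
@+02  little-endian(2d ff) = 0xff2d
  top 6b → 0x3f → sbi [RI]
  rd: (w>>7)&0x7=0x6 → %r6
  imm: (w>>0)&0x7f=0x2d → 45
@+04  little-endian(80 c2) = 0xc280
  top 6b → 0x30 → lw [RR]
  rd: (w>>7)&0x7=0x5 → %r5
  rs: (w>>4)&0x7=0x0 → %r0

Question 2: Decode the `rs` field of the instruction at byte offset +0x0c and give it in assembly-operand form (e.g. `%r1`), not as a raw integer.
+0x0c: b0 48 ⇒ word 0x48b0 (little)
  opcode bits[15:10]=0x12: sum/RR
  rd@[9:7]=0x1 ⇒ %r1
  rs@[6:4]=0x3 ⇒ %r3

%r3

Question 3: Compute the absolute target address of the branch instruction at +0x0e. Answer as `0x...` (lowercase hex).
0x0852

+0x0e: f6 5f ⇒ word 0x5ff6 (little)
  opcode bits[15:10]=0x17: bnz/J
  imm@[9:0]=0x3f6 (s10→-10) ⇒ -10
  target = base 0x084c + off 0x0e + 2 + imm -10 = 0x0852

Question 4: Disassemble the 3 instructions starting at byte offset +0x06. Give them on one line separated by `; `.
sbi %r6, 7; sbi %r2, 61; sbi %r7, 75

+0x06: 07 ff ⇒ word 0xff07 (little)
  top 6b → 0x3f → sbi [RI]
  rd@[9:7]=0x6 ⇒ %r6
  imm@[6:0]=0x7 ⇒ 7
+0x08: 3d fd ⇒ word 0xfd3d (little)
  top 6b → 0x3f → sbi [RI]
  rd@[9:7]=0x2 ⇒ %r2
  imm@[6:0]=0x3d ⇒ 61
+0x0a: cb ff ⇒ word 0xffcb (little)
  top 6b → 0x3f → sbi [RI]
  rd@[9:7]=0x7 ⇒ %r7
  imm@[6:0]=0x4b ⇒ 75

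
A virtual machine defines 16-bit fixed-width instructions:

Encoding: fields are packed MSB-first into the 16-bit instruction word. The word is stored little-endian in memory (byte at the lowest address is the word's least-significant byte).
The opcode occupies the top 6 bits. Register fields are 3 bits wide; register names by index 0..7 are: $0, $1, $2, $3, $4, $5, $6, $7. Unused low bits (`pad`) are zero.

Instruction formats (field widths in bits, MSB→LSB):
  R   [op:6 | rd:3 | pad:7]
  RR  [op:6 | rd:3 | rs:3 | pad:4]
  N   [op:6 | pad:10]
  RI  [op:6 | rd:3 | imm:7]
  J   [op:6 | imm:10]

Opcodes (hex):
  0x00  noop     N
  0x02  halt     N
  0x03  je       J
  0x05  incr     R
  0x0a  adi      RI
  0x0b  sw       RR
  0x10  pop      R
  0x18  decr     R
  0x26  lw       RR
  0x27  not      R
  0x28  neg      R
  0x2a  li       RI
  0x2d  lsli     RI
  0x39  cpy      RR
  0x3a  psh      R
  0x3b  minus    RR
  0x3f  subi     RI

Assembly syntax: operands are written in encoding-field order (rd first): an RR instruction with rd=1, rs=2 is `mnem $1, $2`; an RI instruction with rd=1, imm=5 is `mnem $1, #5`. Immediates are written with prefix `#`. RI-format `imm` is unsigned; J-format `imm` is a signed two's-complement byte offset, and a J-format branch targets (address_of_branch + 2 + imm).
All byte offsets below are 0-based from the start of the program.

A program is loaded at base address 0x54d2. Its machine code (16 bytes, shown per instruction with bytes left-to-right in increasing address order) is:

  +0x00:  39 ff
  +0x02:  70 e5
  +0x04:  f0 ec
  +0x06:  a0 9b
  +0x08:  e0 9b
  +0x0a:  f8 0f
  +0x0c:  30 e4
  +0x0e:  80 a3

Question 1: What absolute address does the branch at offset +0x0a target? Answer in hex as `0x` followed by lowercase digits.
off 0x0a: read f8 0f as little → 0x0ff8
  opcode bits[15:10]=0x3: je/J
  [9:0] imm=1016 (s10→-8) = #-8
  target = base 0x54d2 + off 0x0a + 2 + imm -8 = 0x54d6

0x54d6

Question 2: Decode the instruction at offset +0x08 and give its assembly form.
lw $7, $6

[08] e0 9b → 0x9be0
  top 6b → 0x26 → lw [RR]
  [9:7] rd=7 = $7
  [6:4] rs=6 = $6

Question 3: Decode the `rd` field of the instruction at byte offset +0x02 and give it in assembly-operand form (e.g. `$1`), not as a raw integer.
$2

[02] 70 e5 → 0xe570
  op=0xe570>>10=0x39 ⇒ cpy (RR)
  rd@[9:7]=0x2 ⇒ $2
  rs@[6:4]=0x7 ⇒ $7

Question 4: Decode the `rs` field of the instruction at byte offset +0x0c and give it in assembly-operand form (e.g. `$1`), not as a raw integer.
$3

off 0x0c: read 30 e4 as little → 0xe430
  op=0xe430>>10=0x39 ⇒ cpy (RR)
  rd: (w>>7)&0x7=0x0 → $0
  rs: (w>>4)&0x7=0x3 → $3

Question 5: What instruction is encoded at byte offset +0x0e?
neg $7

@+0e  little-endian(80 a3) = 0xa380
  top 6b → 0x28 → neg [R]
  [9:7] rd=7 = $7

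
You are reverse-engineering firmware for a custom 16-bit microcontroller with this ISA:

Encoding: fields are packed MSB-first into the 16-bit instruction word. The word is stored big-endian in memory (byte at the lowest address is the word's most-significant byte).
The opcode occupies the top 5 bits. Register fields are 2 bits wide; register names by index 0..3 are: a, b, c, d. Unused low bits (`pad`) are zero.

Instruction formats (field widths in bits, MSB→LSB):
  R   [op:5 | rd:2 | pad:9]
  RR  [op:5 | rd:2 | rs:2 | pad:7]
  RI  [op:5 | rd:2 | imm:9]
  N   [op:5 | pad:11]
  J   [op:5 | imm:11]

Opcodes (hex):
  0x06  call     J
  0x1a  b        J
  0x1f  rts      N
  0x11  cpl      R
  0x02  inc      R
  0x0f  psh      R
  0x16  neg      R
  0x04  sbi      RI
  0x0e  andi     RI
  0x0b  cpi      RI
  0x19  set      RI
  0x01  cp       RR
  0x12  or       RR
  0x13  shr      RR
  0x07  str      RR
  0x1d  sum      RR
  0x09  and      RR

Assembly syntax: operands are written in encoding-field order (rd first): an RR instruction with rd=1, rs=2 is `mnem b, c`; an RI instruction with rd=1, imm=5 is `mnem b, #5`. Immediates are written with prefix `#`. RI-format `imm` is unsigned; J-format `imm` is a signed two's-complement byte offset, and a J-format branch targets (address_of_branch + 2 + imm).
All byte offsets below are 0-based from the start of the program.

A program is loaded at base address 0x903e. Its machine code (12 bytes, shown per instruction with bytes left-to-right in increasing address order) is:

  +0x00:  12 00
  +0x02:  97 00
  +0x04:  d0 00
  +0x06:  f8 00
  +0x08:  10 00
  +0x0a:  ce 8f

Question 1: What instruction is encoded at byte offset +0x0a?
[0a] ce 8f → 0xce8f
  top 5b → 0x19 → set [RI]
  [10:9] rd=3 = d
  [8:0] imm=143 = #143

set d, #143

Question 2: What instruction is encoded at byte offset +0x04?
b #0

[04] d0 00 → 0xd000
  op=0xd000>>11=0x1a ⇒ b (J)
  [10:0] imm=0 = #0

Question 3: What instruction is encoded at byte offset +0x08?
@+08  big-endian(10 00) = 0x1000
  opcode bits[15:11]=0x2: inc/R
  rd@[10:9]=0x0 ⇒ a

inc a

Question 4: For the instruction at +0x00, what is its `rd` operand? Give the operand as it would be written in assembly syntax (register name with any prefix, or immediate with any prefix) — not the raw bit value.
b

off 0x00: read 12 00 as big → 0x1200
  top 5b → 0x2 → inc [R]
  rd: (w>>9)&0x3=0x1 → b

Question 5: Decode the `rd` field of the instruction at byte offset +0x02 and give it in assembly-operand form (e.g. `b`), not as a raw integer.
d

off 0x02: read 97 00 as big → 0x9700
  op=0x9700>>11=0x12 ⇒ or (RR)
  rd@[10:9]=0x3 ⇒ d
  rs@[8:7]=0x2 ⇒ c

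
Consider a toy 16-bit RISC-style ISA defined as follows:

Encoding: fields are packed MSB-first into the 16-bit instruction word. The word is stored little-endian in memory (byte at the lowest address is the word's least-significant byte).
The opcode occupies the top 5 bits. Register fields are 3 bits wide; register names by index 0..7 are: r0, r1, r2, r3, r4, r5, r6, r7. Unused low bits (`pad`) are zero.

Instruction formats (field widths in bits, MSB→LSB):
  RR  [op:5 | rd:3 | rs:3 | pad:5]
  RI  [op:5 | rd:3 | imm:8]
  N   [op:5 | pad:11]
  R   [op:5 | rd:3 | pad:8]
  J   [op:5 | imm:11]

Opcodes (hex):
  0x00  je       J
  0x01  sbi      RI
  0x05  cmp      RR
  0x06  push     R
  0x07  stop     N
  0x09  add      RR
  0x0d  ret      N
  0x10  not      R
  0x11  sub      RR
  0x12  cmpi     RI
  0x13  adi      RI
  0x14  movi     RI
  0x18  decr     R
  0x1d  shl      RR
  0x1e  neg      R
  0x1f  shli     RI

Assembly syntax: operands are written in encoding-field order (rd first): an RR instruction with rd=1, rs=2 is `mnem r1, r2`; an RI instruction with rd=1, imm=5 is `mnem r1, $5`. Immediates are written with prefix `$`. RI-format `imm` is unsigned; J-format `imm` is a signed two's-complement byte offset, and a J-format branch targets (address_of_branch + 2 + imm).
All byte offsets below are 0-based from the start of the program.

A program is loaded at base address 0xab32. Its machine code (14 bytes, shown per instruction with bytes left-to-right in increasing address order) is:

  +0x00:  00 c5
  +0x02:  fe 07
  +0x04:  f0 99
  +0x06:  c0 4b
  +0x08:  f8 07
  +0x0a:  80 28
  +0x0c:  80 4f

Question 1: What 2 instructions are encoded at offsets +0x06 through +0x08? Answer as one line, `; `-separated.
[06] c0 4b → 0x4bc0
  opcode bits[15:11]=0x9: add/RR
  rd: (w>>8)&0x7=0x3 → r3
  rs: (w>>5)&0x7=0x6 → r6
[08] f8 07 → 0x07f8
  opcode bits[15:11]=0x0: je/J
  imm: (w>>0)&0x7ff=0x7f8 (s11→-8) → $-8

add r3, r6; je $-8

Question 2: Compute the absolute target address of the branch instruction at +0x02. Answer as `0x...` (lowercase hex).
0xab34

[02] fe 07 → 0x07fe
  top 5b → 0x0 → je [J]
  imm: (w>>0)&0x7ff=0x7fe (s11→-2) → $-2
  target = base 0xab32 + off 0x02 + 2 + imm -2 = 0xab34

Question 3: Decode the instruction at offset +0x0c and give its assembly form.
off 0x0c: read 80 4f as little → 0x4f80
  op=0x4f80>>11=0x9 ⇒ add (RR)
  [10:8] rd=7 = r7
  [7:5] rs=4 = r4

add r7, r4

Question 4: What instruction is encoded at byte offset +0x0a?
cmp r0, r4

+0x0a: 80 28 ⇒ word 0x2880 (little)
  op=0x2880>>11=0x5 ⇒ cmp (RR)
  [10:8] rd=0 = r0
  [7:5] rs=4 = r4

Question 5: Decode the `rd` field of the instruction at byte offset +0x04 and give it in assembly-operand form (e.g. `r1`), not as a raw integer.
[04] f0 99 → 0x99f0
  op=0x99f0>>11=0x13 ⇒ adi (RI)
  rd: (w>>8)&0x7=0x1 → r1
  imm: (w>>0)&0xff=0xf0 → $240

r1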